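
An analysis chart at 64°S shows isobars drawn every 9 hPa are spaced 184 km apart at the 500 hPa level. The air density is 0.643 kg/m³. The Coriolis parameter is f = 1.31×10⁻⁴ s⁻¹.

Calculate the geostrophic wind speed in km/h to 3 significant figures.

209 km/h

Pressure gradient: |∂P/∂n| = 900 Pa / 184000 m = 4.89×10⁻³ Pa/m
Geostrophic balance (pressure-gradient force = Coriolis force):
V_g = (1/(fρ)) |∂P/∂n| = 4.89×10⁻³ / (1.31×10⁻⁴ × 0.643) = 58.1 m/s
Converting: 58.1 m/s × 3.6 = 209 km/h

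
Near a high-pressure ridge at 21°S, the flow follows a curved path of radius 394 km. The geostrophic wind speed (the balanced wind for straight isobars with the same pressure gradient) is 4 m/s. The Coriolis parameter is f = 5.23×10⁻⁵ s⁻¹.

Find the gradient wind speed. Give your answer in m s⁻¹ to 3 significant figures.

5.43 m s⁻¹

Around a high, pressure-gradient force acts outward with centrifugal, so Coriolis balances both:
fV = (1/ρ)|∂P/∂n| + V²/R  →  V² − fR·V + fR·V_g = 0
With fR = 5.23×10⁻⁵ × 394×10³ m = 20.6 m/s:
V = [fR − √((fR)² − 4 fR V_g)]/2 = [20.6 − √(20.6² − 4×20.6×4)]/2 = 5.43 m/s
Supergeostrophic (V > V_g = 4 m/s), as expected around a high.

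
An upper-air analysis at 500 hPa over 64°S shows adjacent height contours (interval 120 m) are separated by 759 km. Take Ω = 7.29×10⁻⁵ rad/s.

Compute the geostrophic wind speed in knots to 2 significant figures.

23 knots

Coriolis parameter at 64°S:
f = 2Ω sin φ = 2 × 7.29×10⁻⁵ × sin 64° = 1.31×10⁻⁴ s⁻¹
Height gradient: |∂Z/∂n| = 120 m / 759000 m = 1.58×10⁻⁴
On a pressure surface, geostrophic balance gives V_g = (g/f)|∂Z/∂n|:
V_g = 9.81 × 1.58×10⁻⁴ / 1.31×10⁻⁴ = 11.8 m/s
Converting: 11.8 m/s × 1.944 = 23 knots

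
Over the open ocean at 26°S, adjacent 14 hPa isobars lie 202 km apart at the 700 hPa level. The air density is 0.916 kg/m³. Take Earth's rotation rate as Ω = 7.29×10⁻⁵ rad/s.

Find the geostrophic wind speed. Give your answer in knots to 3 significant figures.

230 knots

Coriolis parameter at 26°S:
f = 2Ω sin φ = 2 × 7.29×10⁻⁵ × sin 26° = 6.39×10⁻⁵ s⁻¹
Pressure gradient: |∂P/∂n| = 1400 Pa / 202000 m = 6.93×10⁻³ Pa/m
Geostrophic balance (pressure-gradient force = Coriolis force):
V_g = (1/(fρ)) |∂P/∂n| = 6.93×10⁻³ / (6.39×10⁻⁵ × 0.916) = 118 m/s
Converting: 118 m/s × 1.944 = 230 knots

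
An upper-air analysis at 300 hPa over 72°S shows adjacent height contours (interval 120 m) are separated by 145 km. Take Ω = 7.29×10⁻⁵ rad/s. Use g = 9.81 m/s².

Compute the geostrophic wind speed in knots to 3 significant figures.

114 knots

Coriolis parameter at 72°S:
f = 2Ω sin φ = 2 × 7.29×10⁻⁵ × sin 72° = 1.39×10⁻⁴ s⁻¹
Height gradient: |∂Z/∂n| = 120 m / 145000 m = 8.28×10⁻⁴
On a pressure surface, geostrophic balance gives V_g = (g/f)|∂Z/∂n|:
V_g = 9.81 × 8.28×10⁻⁴ / 1.39×10⁻⁴ = 58.5 m/s
Converting: 58.5 m/s × 1.944 = 114 knots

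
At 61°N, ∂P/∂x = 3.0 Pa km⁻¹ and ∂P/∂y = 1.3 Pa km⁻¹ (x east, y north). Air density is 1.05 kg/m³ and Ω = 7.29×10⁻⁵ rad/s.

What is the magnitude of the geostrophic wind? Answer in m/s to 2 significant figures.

Coriolis parameter at 61°N:
f = 2Ω sin φ = 2 × 7.29×10⁻⁵ × sin 61° = 1.28×10⁻⁴ s⁻¹
Component geostrophic relations (x east, y north):
u_g = −(1/(fρ)) ∂P/∂y,  v_g = (1/(fρ)) ∂P/∂x
u_g = −(1.3×10⁻³)/(1.28×10⁻⁴ × 1.05) = −9.71 m/s;  v_g = (3.0×10⁻³)/(1.28×10⁻⁴ × 1.05) = 22.4 m/s
|V_g| = √(u_g² + v_g²) = 24.4 m/s

24 m/s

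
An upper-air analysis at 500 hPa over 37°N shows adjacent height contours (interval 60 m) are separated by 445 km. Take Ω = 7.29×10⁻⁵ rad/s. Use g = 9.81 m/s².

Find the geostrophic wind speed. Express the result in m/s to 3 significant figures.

Coriolis parameter at 37°N:
f = 2Ω sin φ = 2 × 7.29×10⁻⁵ × sin 37° = 8.77×10⁻⁵ s⁻¹
Height gradient: |∂Z/∂n| = 60 m / 445000 m = 1.35×10⁻⁴
On a pressure surface, geostrophic balance gives V_g = (g/f)|∂Z/∂n|:
V_g = 9.81 × 1.35×10⁻⁴ / 8.77×10⁻⁵ = 15.1 m/s

15.1 m/s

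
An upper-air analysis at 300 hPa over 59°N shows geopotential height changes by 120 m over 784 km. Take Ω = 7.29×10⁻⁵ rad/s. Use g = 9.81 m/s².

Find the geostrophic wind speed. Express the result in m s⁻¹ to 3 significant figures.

Coriolis parameter at 59°N:
f = 2Ω sin φ = 2 × 7.29×10⁻⁵ × sin 59° = 1.25×10⁻⁴ s⁻¹
Height gradient: |∂Z/∂n| = 120 m / 784000 m = 1.53×10⁻⁴
On a pressure surface, geostrophic balance gives V_g = (g/f)|∂Z/∂n|:
V_g = 9.81 × 1.53×10⁻⁴ / 1.25×10⁻⁴ = 12.0 m/s

12.0 m s⁻¹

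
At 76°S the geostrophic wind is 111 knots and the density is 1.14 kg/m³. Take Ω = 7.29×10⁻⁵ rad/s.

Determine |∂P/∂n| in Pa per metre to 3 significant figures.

9.21×10⁻³ Pa/m

Coriolis parameter at 76°S:
f = 2Ω sin φ = 2 × 7.29×10⁻⁵ × sin 76° = 1.41×10⁻⁴ s⁻¹
Wind speed in SI: 111 knots = 57.1 m/s
Geostrophic balance rearranged: |∂P/∂n| = f ρ V_g
|∂P/∂n| = 1.41×10⁻⁴ × 1.14 × 57.1 = 9.21×10⁻³ Pa/m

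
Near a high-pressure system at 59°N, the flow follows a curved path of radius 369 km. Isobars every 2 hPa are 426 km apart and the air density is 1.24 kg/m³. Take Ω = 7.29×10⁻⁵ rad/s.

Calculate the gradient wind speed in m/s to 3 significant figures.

3.26 m/s

Coriolis parameter at 59°N:
f = 2Ω sin φ = 2 × 7.29×10⁻⁵ × sin 59° = 1.25×10⁻⁴ s⁻¹
Pressure gradient: |∂P/∂n| = 200 Pa / 426000 m = 4.69×10⁻⁴ Pa/m
Geostrophic speed: V_g = |∂P/∂n|/(fρ) = 4.69×10⁻⁴/(1.25×10⁻⁴ × 1.24) = 3.03 m/s
Around a high, pressure-gradient force acts outward with centrifugal, so Coriolis balances both:
fV = (1/ρ)|∂P/∂n| + V²/R  →  V² − fR·V + fR·V_g = 0
With fR = 1.25×10⁻⁴ × 369×10³ m = 46.1 m/s:
V = [fR − √((fR)² − 4 fR V_g)]/2 = [46.1 − √(46.1² − 4×46.1×3.03)]/2 = 3.26 m/s
Supergeostrophic (V > V_g = 3.03 m/s), as expected around a high.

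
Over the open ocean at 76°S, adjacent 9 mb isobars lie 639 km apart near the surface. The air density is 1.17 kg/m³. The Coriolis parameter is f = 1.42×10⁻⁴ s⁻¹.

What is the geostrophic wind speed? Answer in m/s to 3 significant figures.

8.48 m/s

Pressure gradient: |∂P/∂n| = 900 Pa / 639000 m = 1.41×10⁻³ Pa/m
Geostrophic balance (pressure-gradient force = Coriolis force):
V_g = (1/(fρ)) |∂P/∂n| = 1.41×10⁻³ / (1.42×10⁻⁴ × 1.17) = 8.48 m/s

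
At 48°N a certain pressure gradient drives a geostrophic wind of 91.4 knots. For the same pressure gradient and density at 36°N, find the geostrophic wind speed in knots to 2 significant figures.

120 knots

With the same pressure gradient and density, V_g ∝ 1/f ∝ 1/sin φ.
V₂ = V₁ · sin φ₁ / sin φ₂ = 91.4 × sin 48° / sin 36°
V₂ = 91.4 × 0.7431/0.5878 = 120 knots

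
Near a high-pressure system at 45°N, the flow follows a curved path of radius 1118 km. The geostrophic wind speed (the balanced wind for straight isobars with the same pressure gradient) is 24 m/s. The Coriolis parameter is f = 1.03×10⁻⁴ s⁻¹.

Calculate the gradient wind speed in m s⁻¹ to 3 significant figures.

Around a high, pressure-gradient force acts outward with centrifugal, so Coriolis balances both:
fV = (1/ρ)|∂P/∂n| + V²/R  →  V² − fR·V + fR·V_g = 0
With fR = 1.03×10⁻⁴ × 1118×10³ m = 115 m/s:
V = [fR − √((fR)² − 4 fR V_g)]/2 = [115 − √(115² − 4×115×24)]/2 = 34.1 m/s
Supergeostrophic (V > V_g = 24 m/s), as expected around a high.

34.1 m s⁻¹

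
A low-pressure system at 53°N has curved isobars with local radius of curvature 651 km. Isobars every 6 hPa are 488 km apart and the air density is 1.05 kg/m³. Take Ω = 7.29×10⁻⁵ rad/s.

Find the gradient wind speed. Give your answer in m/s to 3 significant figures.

8.99 m/s

Coriolis parameter at 53°N:
f = 2Ω sin φ = 2 × 7.29×10⁻⁵ × sin 53° = 1.16×10⁻⁴ s⁻¹
Pressure gradient: |∂P/∂n| = 600 Pa / 488000 m = 1.23×10⁻³ Pa/m
Geostrophic speed: V_g = |∂P/∂n|/(fρ) = 1.23×10⁻³/(1.16×10⁻⁴ × 1.05) = 10.1 m/s
Around a low, centrifugal force acts outward with Coriolis, so pressure-gradient force balances both:
(1/ρ)|∂P/∂n| = fV + V²/R  →  V² + fR·V − fR·V_g = 0
With fR = 1.16×10⁻⁴ × 651×10³ m = 75.8 m/s:
V = [−fR + √((fR)² + 4 fR V_g)]/2 = [−75.8 + √(75.8² + 4×75.8×10.1)]/2 = 8.99 m/s
Subgeostrophic (V < V_g = 10.1 m/s), as expected around a low.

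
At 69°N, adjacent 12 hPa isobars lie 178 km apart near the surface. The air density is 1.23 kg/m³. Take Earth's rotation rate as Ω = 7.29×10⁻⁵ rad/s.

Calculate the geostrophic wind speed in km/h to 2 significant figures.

Coriolis parameter at 69°N:
f = 2Ω sin φ = 2 × 7.29×10⁻⁵ × sin 69° = 1.36×10⁻⁴ s⁻¹
Pressure gradient: |∂P/∂n| = 1200 Pa / 178000 m = 6.74×10⁻³ Pa/m
Geostrophic balance (pressure-gradient force = Coriolis force):
V_g = (1/(fρ)) |∂P/∂n| = 6.74×10⁻³ / (1.36×10⁻⁴ × 1.23) = 40.3 m/s
Converting: 40.3 m/s × 3.6 = 140 km/h

140 km/h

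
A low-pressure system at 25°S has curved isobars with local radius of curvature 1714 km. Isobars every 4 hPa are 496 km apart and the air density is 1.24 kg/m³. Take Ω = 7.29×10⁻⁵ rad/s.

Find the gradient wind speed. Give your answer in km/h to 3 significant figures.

Coriolis parameter at 25°S:
f = 2Ω sin φ = 2 × 7.29×10⁻⁵ × sin 25° = 6.16×10⁻⁵ s⁻¹
Pressure gradient: |∂P/∂n| = 400 Pa / 496000 m = 8.06×10⁻⁴ Pa/m
Geostrophic speed: V_g = |∂P/∂n|/(fρ) = 8.06×10⁻⁴/(6.16×10⁻⁵ × 1.24) = 10.6 m/s
Around a low, centrifugal force acts outward with Coriolis, so pressure-gradient force balances both:
(1/ρ)|∂P/∂n| = fV + V²/R  →  V² + fR·V − fR·V_g = 0
With fR = 6.16×10⁻⁵ × 1714×10³ m = 106 m/s:
V = [−fR + √((fR)² + 4 fR V_g)]/2 = [−106 + √(106² + 4×106×10.6)]/2 = 9.67 m/s
Subgeostrophic (V < V_g = 10.6 m/s), as expected around a low.
Converting: 9.67 m/s × 3.6 = 34.8 km/h

34.8 km/h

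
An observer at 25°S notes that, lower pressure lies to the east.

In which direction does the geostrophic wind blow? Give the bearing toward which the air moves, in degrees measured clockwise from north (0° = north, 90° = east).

The pressure-gradient force points toward the east (bearing 090°).
Geostrophic balance: in the Southern Hemisphere the Coriolis force deflects motion to the left, so the geostrophic wind blows 90° to the left of the pressure-gradient force (low pressure on the right).
Rotating 090° by 90° counterclockwise gives 000° — the wind blows toward the north.

000°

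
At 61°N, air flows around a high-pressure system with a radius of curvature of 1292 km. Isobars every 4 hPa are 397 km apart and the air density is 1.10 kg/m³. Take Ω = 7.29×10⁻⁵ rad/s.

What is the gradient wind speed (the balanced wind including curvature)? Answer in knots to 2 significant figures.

Coriolis parameter at 61°N:
f = 2Ω sin φ = 2 × 7.29×10⁻⁵ × sin 61° = 1.28×10⁻⁴ s⁻¹
Pressure gradient: |∂P/∂n| = 400 Pa / 397000 m = 1.01×10⁻³ Pa/m
Geostrophic speed: V_g = |∂P/∂n|/(fρ) = 1.01×10⁻³/(1.28×10⁻⁴ × 1.10) = 7.18 m/s
Around a high, pressure-gradient force acts outward with centrifugal, so Coriolis balances both:
fV = (1/ρ)|∂P/∂n| + V²/R  →  V² − fR·V + fR·V_g = 0
With fR = 1.28×10⁻⁴ × 1292×10³ m = 165 m/s:
V = [fR − √((fR)² − 4 fR V_g)]/2 = [165 − √(165² − 4×165×7.18)]/2 = 7.53 m/s
Supergeostrophic (V > V_g = 7.18 m/s), as expected around a high.
Converting: 7.53 m/s × 1.944 = 15 knots

15 knots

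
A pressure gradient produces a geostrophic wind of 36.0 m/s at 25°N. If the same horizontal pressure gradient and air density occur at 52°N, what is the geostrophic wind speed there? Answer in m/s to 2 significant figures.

With the same pressure gradient and density, V_g ∝ 1/f ∝ 1/sin φ.
V₂ = V₁ · sin φ₁ / sin φ₂ = 36.0 × sin 25° / sin 52°
V₂ = 36.0 × 0.4226/0.7880 = 19 m/s

19 m/s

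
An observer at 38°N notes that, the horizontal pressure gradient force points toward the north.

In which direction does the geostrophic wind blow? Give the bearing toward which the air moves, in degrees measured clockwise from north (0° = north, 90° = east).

The pressure-gradient force points toward the north (bearing 000°).
Geostrophic balance: in the Northern Hemisphere the Coriolis force deflects motion to the right, so the geostrophic wind blows 90° to the right of the pressure-gradient force (low pressure on the left).
Rotating 000° by 90° clockwise gives 090° — the wind blows toward the east.

090°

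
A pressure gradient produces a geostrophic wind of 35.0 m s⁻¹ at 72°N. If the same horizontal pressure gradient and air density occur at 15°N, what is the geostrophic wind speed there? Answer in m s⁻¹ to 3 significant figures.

With the same pressure gradient and density, V_g ∝ 1/f ∝ 1/sin φ.
V₂ = V₁ · sin φ₁ / sin φ₂ = 35.0 × sin 72° / sin 15°
V₂ = 35.0 × 0.9511/0.2588 = 129 m s⁻¹

129 m s⁻¹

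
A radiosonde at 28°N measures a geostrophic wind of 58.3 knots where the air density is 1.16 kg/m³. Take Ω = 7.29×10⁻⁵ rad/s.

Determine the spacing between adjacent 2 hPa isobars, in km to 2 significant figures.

Coriolis parameter at 28°N:
f = 2Ω sin φ = 2 × 7.29×10⁻⁵ × sin 28° = 6.84×10⁻⁵ s⁻¹
Wind speed in SI: 58.3 knots = 30.0 m/s
Geostrophic balance rearranged: |∂P/∂n| = f ρ V_g
|∂P/∂n| = 6.84×10⁻⁵ × 1.16 × 30.0 = 2.38×10⁻³ Pa/m
Isobar spacing: Δn = ΔP/|∂P/∂n| = 200 Pa / 2.38×10⁻³ Pa/m = 83984 m ≈ 84 km

84 km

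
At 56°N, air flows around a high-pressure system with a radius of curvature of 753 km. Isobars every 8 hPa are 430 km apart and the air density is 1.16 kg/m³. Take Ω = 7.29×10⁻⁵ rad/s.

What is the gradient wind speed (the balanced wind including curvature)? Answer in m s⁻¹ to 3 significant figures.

16.1 m s⁻¹

Coriolis parameter at 56°N:
f = 2Ω sin φ = 2 × 7.29×10⁻⁵ × sin 56° = 1.21×10⁻⁴ s⁻¹
Pressure gradient: |∂P/∂n| = 800 Pa / 430000 m = 1.86×10⁻³ Pa/m
Geostrophic speed: V_g = |∂P/∂n|/(fρ) = 1.86×10⁻³/(1.21×10⁻⁴ × 1.16) = 13.3 m/s
Around a high, pressure-gradient force acts outward with centrifugal, so Coriolis balances both:
fV = (1/ρ)|∂P/∂n| + V²/R  →  V² − fR·V + fR·V_g = 0
With fR = 1.21×10⁻⁴ × 753×10³ m = 91.0 m/s:
V = [fR − √((fR)² − 4 fR V_g)]/2 = [91.0 − √(91.0² − 4×91.0×13.3)]/2 = 16.1 m/s
Supergeostrophic (V > V_g = 13.3 m/s), as expected around a high.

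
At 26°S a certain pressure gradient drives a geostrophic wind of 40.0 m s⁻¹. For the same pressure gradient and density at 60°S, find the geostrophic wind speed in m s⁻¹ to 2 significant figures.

20 m s⁻¹

With the same pressure gradient and density, V_g ∝ 1/f ∝ 1/sin φ.
V₂ = V₁ · sin φ₁ / sin φ₂ = 40.0 × sin 26° / sin 60°
V₂ = 40.0 × 0.4384/0.8660 = 20 m s⁻¹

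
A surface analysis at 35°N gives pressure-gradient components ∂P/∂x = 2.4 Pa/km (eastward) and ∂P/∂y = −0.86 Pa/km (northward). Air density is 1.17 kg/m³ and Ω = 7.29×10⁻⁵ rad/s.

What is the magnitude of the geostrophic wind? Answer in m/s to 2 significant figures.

26 m/s

Coriolis parameter at 35°N:
f = 2Ω sin φ = 2 × 7.29×10⁻⁵ × sin 35° = 8.36×10⁻⁵ s⁻¹
Component geostrophic relations (x east, y north):
u_g = −(1/(fρ)) ∂P/∂y,  v_g = (1/(fρ)) ∂P/∂x
u_g = −(−0.86×10⁻³)/(8.36×10⁻⁵ × 1.17) = 8.79 m/s;  v_g = (2.4×10⁻³)/(8.36×10⁻⁵ × 1.17) = 24.5 m/s
|V_g| = √(u_g² + v_g²) = 26.1 m/s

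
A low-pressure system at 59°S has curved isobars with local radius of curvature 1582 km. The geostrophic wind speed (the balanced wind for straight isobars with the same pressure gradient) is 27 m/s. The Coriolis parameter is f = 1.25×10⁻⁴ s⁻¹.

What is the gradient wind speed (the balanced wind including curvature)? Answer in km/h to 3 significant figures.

86.7 km/h

Around a low, centrifugal force acts outward with Coriolis, so pressure-gradient force balances both:
(1/ρ)|∂P/∂n| = fV + V²/R  →  V² + fR·V − fR·V_g = 0
With fR = 1.25×10⁻⁴ × 1582×10³ m = 198 m/s:
V = [−fR + √((fR)² + 4 fR V_g)]/2 = [−198 + √(198² + 4×198×27)]/2 = 24.1 m/s
Subgeostrophic (V < V_g = 27 m/s), as expected around a low.
Converting: 24.1 m/s × 3.6 = 86.7 km/h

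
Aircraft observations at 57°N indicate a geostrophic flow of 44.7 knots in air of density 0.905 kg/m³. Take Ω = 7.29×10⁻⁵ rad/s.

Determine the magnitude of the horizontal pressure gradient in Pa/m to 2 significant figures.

Coriolis parameter at 57°N:
f = 2Ω sin φ = 2 × 7.29×10⁻⁵ × sin 57° = 1.22×10⁻⁴ s⁻¹
Wind speed in SI: 44.7 knots = 23.0 m/s
Geostrophic balance rearranged: |∂P/∂n| = f ρ V_g
|∂P/∂n| = 1.22×10⁻⁴ × 0.905 × 23.0 = 2.54×10⁻³ Pa/m

2.5×10⁻³ Pa/m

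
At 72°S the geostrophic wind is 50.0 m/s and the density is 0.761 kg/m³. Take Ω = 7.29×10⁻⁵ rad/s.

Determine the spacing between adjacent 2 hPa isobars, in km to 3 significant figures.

37.9 km

Coriolis parameter at 72°S:
f = 2Ω sin φ = 2 × 7.29×10⁻⁵ × sin 72° = 1.39×10⁻⁴ s⁻¹
Geostrophic balance rearranged: |∂P/∂n| = f ρ V_g
|∂P/∂n| = 1.39×10⁻⁴ × 0.761 × 50.0 = 5.28×10⁻³ Pa/m
Isobar spacing: Δn = ΔP/|∂P/∂n| = 200 Pa / 5.28×10⁻³ Pa/m = 37906 m ≈ 37.9 km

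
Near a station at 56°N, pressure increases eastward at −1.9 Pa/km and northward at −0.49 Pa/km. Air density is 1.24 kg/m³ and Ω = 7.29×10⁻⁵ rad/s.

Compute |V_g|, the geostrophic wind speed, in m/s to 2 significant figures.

13 m/s

Coriolis parameter at 56°N:
f = 2Ω sin φ = 2 × 7.29×10⁻⁵ × sin 56° = 1.21×10⁻⁴ s⁻¹
Component geostrophic relations (x east, y north):
u_g = −(1/(fρ)) ∂P/∂y,  v_g = (1/(fρ)) ∂P/∂x
u_g = −(−0.49×10⁻³)/(1.21×10⁻⁴ × 1.24) = 3.27 m/s;  v_g = (−1.9×10⁻³)/(1.21×10⁻⁴ × 1.24) = −12.7 m/s
|V_g| = √(u_g² + v_g²) = 13.1 m/s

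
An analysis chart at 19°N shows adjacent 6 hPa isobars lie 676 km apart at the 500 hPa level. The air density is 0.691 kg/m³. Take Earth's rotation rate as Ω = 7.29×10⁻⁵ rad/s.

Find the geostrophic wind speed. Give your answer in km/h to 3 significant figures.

Coriolis parameter at 19°N:
f = 2Ω sin φ = 2 × 7.29×10⁻⁵ × sin 19° = 4.75×10⁻⁵ s⁻¹
Pressure gradient: |∂P/∂n| = 600 Pa / 676000 m = 8.88×10⁻⁴ Pa/m
Geostrophic balance (pressure-gradient force = Coriolis force):
V_g = (1/(fρ)) |∂P/∂n| = 8.88×10⁻⁴ / (4.75×10⁻⁵ × 0.691) = 27.1 m/s
Converting: 27.1 m/s × 3.6 = 97.4 km/h

97.4 km/h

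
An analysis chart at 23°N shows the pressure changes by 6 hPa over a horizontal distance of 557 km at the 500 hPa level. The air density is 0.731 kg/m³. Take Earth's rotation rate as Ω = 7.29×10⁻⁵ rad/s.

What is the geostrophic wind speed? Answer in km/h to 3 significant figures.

Coriolis parameter at 23°N:
f = 2Ω sin φ = 2 × 7.29×10⁻⁵ × sin 23° = 5.70×10⁻⁵ s⁻¹
Pressure gradient: |∂P/∂n| = 600 Pa / 557000 m = 1.08×10⁻³ Pa/m
Geostrophic balance (pressure-gradient force = Coriolis force):
V_g = (1/(fρ)) |∂P/∂n| = 1.08×10⁻³ / (5.70×10⁻⁵ × 0.731) = 25.9 m/s
Converting: 25.9 m/s × 3.6 = 93.1 km/h

93.1 km/h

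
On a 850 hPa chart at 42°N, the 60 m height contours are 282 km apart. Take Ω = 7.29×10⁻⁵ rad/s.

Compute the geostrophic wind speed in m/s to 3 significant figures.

Coriolis parameter at 42°N:
f = 2Ω sin φ = 2 × 7.29×10⁻⁵ × sin 42° = 9.76×10⁻⁵ s⁻¹
Height gradient: |∂Z/∂n| = 60 m / 282000 m = 2.13×10⁻⁴
On a pressure surface, geostrophic balance gives V_g = (g/f)|∂Z/∂n|:
V_g = 9.81 × 2.13×10⁻⁴ / 9.76×10⁻⁵ = 21.4 m/s

21.4 m/s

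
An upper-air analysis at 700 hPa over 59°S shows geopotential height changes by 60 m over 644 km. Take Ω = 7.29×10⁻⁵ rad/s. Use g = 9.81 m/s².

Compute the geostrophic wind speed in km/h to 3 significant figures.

Coriolis parameter at 59°S:
f = 2Ω sin φ = 2 × 7.29×10⁻⁵ × sin 59° = 1.25×10⁻⁴ s⁻¹
Height gradient: |∂Z/∂n| = 60 m / 644000 m = 9.32×10⁻⁵
On a pressure surface, geostrophic balance gives V_g = (g/f)|∂Z/∂n|:
V_g = 9.81 × 9.32×10⁻⁵ / 1.25×10⁻⁴ = 7.31 m/s
Converting: 7.31 m/s × 3.6 = 26.3 km/h

26.3 km/h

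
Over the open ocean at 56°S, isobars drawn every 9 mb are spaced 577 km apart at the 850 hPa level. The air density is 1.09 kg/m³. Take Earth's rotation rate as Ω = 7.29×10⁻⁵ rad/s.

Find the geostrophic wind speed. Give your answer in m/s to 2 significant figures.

12 m/s

Coriolis parameter at 56°S:
f = 2Ω sin φ = 2 × 7.29×10⁻⁵ × sin 56° = 1.21×10⁻⁴ s⁻¹
Pressure gradient: |∂P/∂n| = 900 Pa / 577000 m = 1.56×10⁻³ Pa/m
Geostrophic balance (pressure-gradient force = Coriolis force):
V_g = (1/(fρ)) |∂P/∂n| = 1.56×10⁻³ / (1.21×10⁻⁴ × 1.09) = 11.8 m/s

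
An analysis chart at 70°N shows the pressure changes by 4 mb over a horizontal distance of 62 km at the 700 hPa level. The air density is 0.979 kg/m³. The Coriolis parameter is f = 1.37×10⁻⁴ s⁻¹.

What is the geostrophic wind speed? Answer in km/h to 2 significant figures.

Pressure gradient: |∂P/∂n| = 400 Pa / 62000 m = 6.45×10⁻³ Pa/m
Geostrophic balance (pressure-gradient force = Coriolis force):
V_g = (1/(fρ)) |∂P/∂n| = 6.45×10⁻³ / (1.37×10⁻⁴ × 0.979) = 48.1 m/s
Converting: 48.1 m/s × 3.6 = 170 km/h

170 km/h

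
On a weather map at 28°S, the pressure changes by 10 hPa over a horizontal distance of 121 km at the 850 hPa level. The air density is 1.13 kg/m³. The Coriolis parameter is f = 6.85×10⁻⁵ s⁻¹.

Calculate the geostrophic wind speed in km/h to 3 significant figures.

Pressure gradient: |∂P/∂n| = 1000 Pa / 121000 m = 8.26×10⁻³ Pa/m
Geostrophic balance (pressure-gradient force = Coriolis force):
V_g = (1/(fρ)) |∂P/∂n| = 8.26×10⁻³ / (6.85×10⁻⁵ × 1.13) = 107 m/s
Converting: 107 m/s × 3.6 = 384 km/h

384 km/h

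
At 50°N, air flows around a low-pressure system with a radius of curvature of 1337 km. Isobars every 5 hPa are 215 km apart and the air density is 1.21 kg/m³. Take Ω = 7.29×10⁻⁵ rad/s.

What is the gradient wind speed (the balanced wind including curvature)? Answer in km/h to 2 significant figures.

Coriolis parameter at 50°N:
f = 2Ω sin φ = 2 × 7.29×10⁻⁵ × sin 50° = 1.12×10⁻⁴ s⁻¹
Pressure gradient: |∂P/∂n| = 500 Pa / 215000 m = 2.33×10⁻³ Pa/m
Geostrophic speed: V_g = |∂P/∂n|/(fρ) = 2.33×10⁻³/(1.12×10⁻⁴ × 1.21) = 17.2 m/s
Around a low, centrifugal force acts outward with Coriolis, so pressure-gradient force balances both:
(1/ρ)|∂P/∂n| = fV + V²/R  →  V² + fR·V − fR·V_g = 0
With fR = 1.12×10⁻⁴ × 1337×10³ m = 149 m/s:
V = [−fR + √((fR)² + 4 fR V_g)]/2 = [−149 + √(149² + 4×149×17.2)]/2 = 15.6 m/s
Subgeostrophic (V < V_g = 17.2 m/s), as expected around a low.
Converting: 15.6 m/s × 3.6 = 56 km/h

56 km/h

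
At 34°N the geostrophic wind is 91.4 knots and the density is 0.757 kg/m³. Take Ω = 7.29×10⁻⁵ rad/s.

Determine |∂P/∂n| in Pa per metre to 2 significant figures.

2.9×10⁻³ Pa/m

Coriolis parameter at 34°N:
f = 2Ω sin φ = 2 × 7.29×10⁻⁵ × sin 34° = 8.15×10⁻⁵ s⁻¹
Wind speed in SI: 91.4 knots = 47.0 m/s
Geostrophic balance rearranged: |∂P/∂n| = f ρ V_g
|∂P/∂n| = 8.15×10⁻⁵ × 0.757 × 47.0 = 2.90×10⁻³ Pa/m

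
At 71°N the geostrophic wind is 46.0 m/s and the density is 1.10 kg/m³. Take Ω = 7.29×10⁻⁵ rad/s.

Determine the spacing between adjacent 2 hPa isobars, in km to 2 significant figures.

29 km

Coriolis parameter at 71°N:
f = 2Ω sin φ = 2 × 7.29×10⁻⁵ × sin 71° = 1.38×10⁻⁴ s⁻¹
Geostrophic balance rearranged: |∂P/∂n| = f ρ V_g
|∂P/∂n| = 1.38×10⁻⁴ × 1.10 × 46.0 = 6.98×10⁻³ Pa/m
Isobar spacing: Δn = ΔP/|∂P/∂n| = 200 Pa / 6.98×10⁻³ Pa/m = 28672 m ≈ 29 km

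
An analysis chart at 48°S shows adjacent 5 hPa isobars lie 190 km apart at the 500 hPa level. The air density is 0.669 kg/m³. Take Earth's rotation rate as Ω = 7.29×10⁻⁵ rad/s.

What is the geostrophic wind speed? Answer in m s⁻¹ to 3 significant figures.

Coriolis parameter at 48°S:
f = 2Ω sin φ = 2 × 7.29×10⁻⁵ × sin 48° = 1.08×10⁻⁴ s⁻¹
Pressure gradient: |∂P/∂n| = 500 Pa / 190000 m = 2.63×10⁻³ Pa/m
Geostrophic balance (pressure-gradient force = Coriolis force):
V_g = (1/(fρ)) |∂P/∂n| = 2.63×10⁻³ / (1.08×10⁻⁴ × 0.669) = 36.3 m/s

36.3 m s⁻¹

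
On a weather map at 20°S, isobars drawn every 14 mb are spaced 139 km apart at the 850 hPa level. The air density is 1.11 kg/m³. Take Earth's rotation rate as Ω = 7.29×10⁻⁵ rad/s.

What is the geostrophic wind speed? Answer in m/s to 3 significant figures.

Coriolis parameter at 20°S:
f = 2Ω sin φ = 2 × 7.29×10⁻⁵ × sin 20° = 4.99×10⁻⁵ s⁻¹
Pressure gradient: |∂P/∂n| = 1400 Pa / 139000 m = 1.01×10⁻² Pa/m
Geostrophic balance (pressure-gradient force = Coriolis force):
V_g = (1/(fρ)) |∂P/∂n| = 1.01×10⁻² / (4.99×10⁻⁵ × 1.11) = 182 m/s

182 m/s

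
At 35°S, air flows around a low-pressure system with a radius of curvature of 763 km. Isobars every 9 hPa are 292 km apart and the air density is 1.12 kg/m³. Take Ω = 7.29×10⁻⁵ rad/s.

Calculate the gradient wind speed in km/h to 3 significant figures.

86.2 km/h

Coriolis parameter at 35°S:
f = 2Ω sin φ = 2 × 7.29×10⁻⁵ × sin 35° = 8.36×10⁻⁵ s⁻¹
Pressure gradient: |∂P/∂n| = 900 Pa / 292000 m = 3.08×10⁻³ Pa/m
Geostrophic speed: V_g = |∂P/∂n|/(fρ) = 3.08×10⁻³/(8.36×10⁻⁵ × 1.12) = 32.9 m/s
Around a low, centrifugal force acts outward with Coriolis, so pressure-gradient force balances both:
(1/ρ)|∂P/∂n| = fV + V²/R  →  V² + fR·V − fR·V_g = 0
With fR = 8.36×10⁻⁵ × 763×10³ m = 63.8 m/s:
V = [−fR + √((fR)² + 4 fR V_g)]/2 = [−63.8 + √(63.8² + 4×63.8×32.9)]/2 = 23.9 m/s
Subgeostrophic (V < V_g = 32.9 m/s), as expected around a low.
Converting: 23.9 m/s × 3.6 = 86.2 km/h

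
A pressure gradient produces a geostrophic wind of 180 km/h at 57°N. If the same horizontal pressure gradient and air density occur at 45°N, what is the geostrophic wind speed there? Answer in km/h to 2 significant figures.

With the same pressure gradient and density, V_g ∝ 1/f ∝ 1/sin φ.
V₂ = V₁ · sin φ₁ / sin φ₂ = 180 × sin 57° / sin 45°
V₂ = 180 × 0.8387/0.7071 = 210 km/h

210 km/h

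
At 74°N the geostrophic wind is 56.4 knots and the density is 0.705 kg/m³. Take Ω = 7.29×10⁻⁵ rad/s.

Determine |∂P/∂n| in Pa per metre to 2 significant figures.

2.9×10⁻³ Pa/m

Coriolis parameter at 74°N:
f = 2Ω sin φ = 2 × 7.29×10⁻⁵ × sin 74° = 1.40×10⁻⁴ s⁻¹
Wind speed in SI: 56.4 knots = 29.0 m/s
Geostrophic balance rearranged: |∂P/∂n| = f ρ V_g
|∂P/∂n| = 1.40×10⁻⁴ × 0.705 × 29.0 = 2.87×10⁻³ Pa/m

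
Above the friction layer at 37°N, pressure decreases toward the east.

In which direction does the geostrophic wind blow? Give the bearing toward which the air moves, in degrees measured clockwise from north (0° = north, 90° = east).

180°

The pressure-gradient force points toward the east (bearing 090°).
Geostrophic balance: in the Northern Hemisphere the Coriolis force deflects motion to the right, so the geostrophic wind blows 90° to the right of the pressure-gradient force (low pressure on the left).
Rotating 090° by 90° clockwise gives 180° — the wind blows toward the south.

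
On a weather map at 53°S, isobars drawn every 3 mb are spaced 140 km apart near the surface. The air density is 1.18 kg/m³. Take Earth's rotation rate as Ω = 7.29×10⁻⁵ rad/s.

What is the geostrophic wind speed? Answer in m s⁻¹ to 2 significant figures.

16 m s⁻¹

Coriolis parameter at 53°S:
f = 2Ω sin φ = 2 × 7.29×10⁻⁵ × sin 53° = 1.16×10⁻⁴ s⁻¹
Pressure gradient: |∂P/∂n| = 300 Pa / 140000 m = 2.14×10⁻³ Pa/m
Geostrophic balance (pressure-gradient force = Coriolis force):
V_g = (1/(fρ)) |∂P/∂n| = 2.14×10⁻³ / (1.16×10⁻⁴ × 1.18) = 15.6 m/s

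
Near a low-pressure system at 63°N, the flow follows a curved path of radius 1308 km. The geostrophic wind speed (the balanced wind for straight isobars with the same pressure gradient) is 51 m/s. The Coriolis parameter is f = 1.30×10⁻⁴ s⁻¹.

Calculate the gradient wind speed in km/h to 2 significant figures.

150 km/h

Around a low, centrifugal force acts outward with Coriolis, so pressure-gradient force balances both:
(1/ρ)|∂P/∂n| = fV + V²/R  →  V² + fR·V − fR·V_g = 0
With fR = 1.30×10⁻⁴ × 1308×10³ m = 170 m/s:
V = [−fR + √((fR)² + 4 fR V_g)]/2 = [−170 + √(170² + 4×170×51)]/2 = 41.1 m/s
Subgeostrophic (V < V_g = 51 m/s), as expected around a low.
Converting: 41.1 m/s × 3.6 = 150 km/h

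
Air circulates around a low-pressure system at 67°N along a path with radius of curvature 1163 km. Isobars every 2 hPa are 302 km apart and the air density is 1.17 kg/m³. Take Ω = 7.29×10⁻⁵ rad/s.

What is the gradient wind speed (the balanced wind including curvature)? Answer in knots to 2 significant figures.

Coriolis parameter at 67°N:
f = 2Ω sin φ = 2 × 7.29×10⁻⁵ × sin 67° = 1.34×10⁻⁴ s⁻¹
Pressure gradient: |∂P/∂n| = 200 Pa / 302000 m = 6.62×10⁻⁴ Pa/m
Geostrophic speed: V_g = |∂P/∂n|/(fρ) = 6.62×10⁻⁴/(1.34×10⁻⁴ × 1.17) = 4.22 m/s
Around a low, centrifugal force acts outward with Coriolis, so pressure-gradient force balances both:
(1/ρ)|∂P/∂n| = fV + V²/R  →  V² + fR·V − fR·V_g = 0
With fR = 1.34×10⁻⁴ × 1163×10³ m = 156 m/s:
V = [−fR + √((fR)² + 4 fR V_g)]/2 = [−156 + √(156² + 4×156×4.22)]/2 = 4.11 m/s
Subgeostrophic (V < V_g = 4.22 m/s), as expected around a low.
Converting: 4.11 m/s × 1.944 = 8.0 knots

8.0 knots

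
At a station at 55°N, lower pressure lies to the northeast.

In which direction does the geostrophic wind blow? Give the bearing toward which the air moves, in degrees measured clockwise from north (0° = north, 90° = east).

135°

The pressure-gradient force points toward the northeast (bearing 045°).
Geostrophic balance: in the Northern Hemisphere the Coriolis force deflects motion to the right, so the geostrophic wind blows 90° to the right of the pressure-gradient force (low pressure on the left).
Rotating 045° by 90° clockwise gives 135° — the wind blows toward the southeast.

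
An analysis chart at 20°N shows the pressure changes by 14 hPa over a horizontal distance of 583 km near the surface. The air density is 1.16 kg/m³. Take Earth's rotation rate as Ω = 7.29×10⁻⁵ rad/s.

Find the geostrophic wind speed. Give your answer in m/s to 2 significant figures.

42 m/s

Coriolis parameter at 20°N:
f = 2Ω sin φ = 2 × 7.29×10⁻⁵ × sin 20° = 4.99×10⁻⁵ s⁻¹
Pressure gradient: |∂P/∂n| = 1400 Pa / 583000 m = 2.40×10⁻³ Pa/m
Geostrophic balance (pressure-gradient force = Coriolis force):
V_g = (1/(fρ)) |∂P/∂n| = 2.40×10⁻³ / (4.99×10⁻⁵ × 1.16) = 41.5 m/s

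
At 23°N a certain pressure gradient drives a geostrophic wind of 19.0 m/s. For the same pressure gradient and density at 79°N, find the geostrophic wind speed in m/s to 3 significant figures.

7.56 m/s

With the same pressure gradient and density, V_g ∝ 1/f ∝ 1/sin φ.
V₂ = V₁ · sin φ₁ / sin φ₂ = 19.0 × sin 23° / sin 79°
V₂ = 19.0 × 0.3907/0.9816 = 7.56 m/s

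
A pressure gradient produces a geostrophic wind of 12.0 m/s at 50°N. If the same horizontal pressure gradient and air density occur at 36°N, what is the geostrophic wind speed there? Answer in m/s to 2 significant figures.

With the same pressure gradient and density, V_g ∝ 1/f ∝ 1/sin φ.
V₂ = V₁ · sin φ₁ / sin φ₂ = 12.0 × sin 50° / sin 36°
V₂ = 12.0 × 0.7660/0.5878 = 16 m/s

16 m/s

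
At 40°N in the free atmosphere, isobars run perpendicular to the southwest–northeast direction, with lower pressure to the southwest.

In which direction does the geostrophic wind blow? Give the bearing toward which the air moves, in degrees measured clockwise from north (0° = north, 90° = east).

315°

The pressure-gradient force points toward the southwest (bearing 225°).
Geostrophic balance: in the Northern Hemisphere the Coriolis force deflects motion to the right, so the geostrophic wind blows 90° to the right of the pressure-gradient force (low pressure on the left).
Rotating 225° by 90° clockwise gives 315° — the wind blows toward the northwest.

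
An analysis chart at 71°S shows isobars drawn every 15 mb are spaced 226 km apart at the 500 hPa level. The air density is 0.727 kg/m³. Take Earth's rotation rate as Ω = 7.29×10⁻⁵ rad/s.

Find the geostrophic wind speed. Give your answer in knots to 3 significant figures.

129 knots

Coriolis parameter at 71°S:
f = 2Ω sin φ = 2 × 7.29×10⁻⁵ × sin 71° = 1.38×10⁻⁴ s⁻¹
Pressure gradient: |∂P/∂n| = 1500 Pa / 226000 m = 6.64×10⁻³ Pa/m
Geostrophic balance (pressure-gradient force = Coriolis force):
V_g = (1/(fρ)) |∂P/∂n| = 6.64×10⁻³ / (1.38×10⁻⁴ × 0.727) = 66.2 m/s
Converting: 66.2 m/s × 1.944 = 129 knots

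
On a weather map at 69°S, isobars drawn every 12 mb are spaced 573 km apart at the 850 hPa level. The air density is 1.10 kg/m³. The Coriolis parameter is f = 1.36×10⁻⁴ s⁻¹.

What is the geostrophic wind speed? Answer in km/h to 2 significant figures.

50 km/h

Pressure gradient: |∂P/∂n| = 1200 Pa / 573000 m = 2.09×10⁻³ Pa/m
Geostrophic balance (pressure-gradient force = Coriolis force):
V_g = (1/(fρ)) |∂P/∂n| = 2.09×10⁻³ / (1.36×10⁻⁴ × 1.10) = 14.0 m/s
Converting: 14.0 m/s × 3.6 = 50 km/h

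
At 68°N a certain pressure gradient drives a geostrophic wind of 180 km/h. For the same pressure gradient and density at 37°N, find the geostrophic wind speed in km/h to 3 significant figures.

With the same pressure gradient and density, V_g ∝ 1/f ∝ 1/sin φ.
V₂ = V₁ · sin φ₁ / sin φ₂ = 180 × sin 68° / sin 37°
V₂ = 180 × 0.9272/0.6018 = 277 km/h

277 km/h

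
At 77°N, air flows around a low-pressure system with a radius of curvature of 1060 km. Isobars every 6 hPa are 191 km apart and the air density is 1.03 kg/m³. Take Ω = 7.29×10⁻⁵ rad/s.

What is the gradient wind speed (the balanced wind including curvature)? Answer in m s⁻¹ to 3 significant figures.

Coriolis parameter at 77°N:
f = 2Ω sin φ = 2 × 7.29×10⁻⁵ × sin 77° = 1.42×10⁻⁴ s⁻¹
Pressure gradient: |∂P/∂n| = 600 Pa / 191000 m = 3.14×10⁻³ Pa/m
Geostrophic speed: V_g = |∂P/∂n|/(fρ) = 3.14×10⁻³/(1.42×10⁻⁴ × 1.03) = 21.5 m/s
Around a low, centrifugal force acts outward with Coriolis, so pressure-gradient force balances both:
(1/ρ)|∂P/∂n| = fV + V²/R  →  V² + fR·V − fR·V_g = 0
With fR = 1.42×10⁻⁴ × 1060×10³ m = 151 m/s:
V = [−fR + √((fR)² + 4 fR V_g)]/2 = [−151 + √(151² + 4×151×21.5)]/2 = 19.1 m/s
Subgeostrophic (V < V_g = 21.5 m/s), as expected around a low.

19.1 m s⁻¹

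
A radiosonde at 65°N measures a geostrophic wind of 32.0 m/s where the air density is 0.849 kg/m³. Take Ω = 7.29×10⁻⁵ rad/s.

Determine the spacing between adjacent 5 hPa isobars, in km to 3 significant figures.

139 km

Coriolis parameter at 65°N:
f = 2Ω sin φ = 2 × 7.29×10⁻⁵ × sin 65° = 1.32×10⁻⁴ s⁻¹
Geostrophic balance rearranged: |∂P/∂n| = f ρ V_g
|∂P/∂n| = 1.32×10⁻⁴ × 0.849 × 32.0 = 3.59×10⁻³ Pa/m
Isobar spacing: Δn = ΔP/|∂P/∂n| = 500 Pa / 3.59×10⁻³ Pa/m = 139277 m ≈ 139 km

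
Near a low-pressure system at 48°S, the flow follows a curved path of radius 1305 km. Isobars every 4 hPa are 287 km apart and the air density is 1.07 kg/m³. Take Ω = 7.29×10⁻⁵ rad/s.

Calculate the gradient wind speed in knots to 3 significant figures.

21.7 knots

Coriolis parameter at 48°S:
f = 2Ω sin φ = 2 × 7.29×10⁻⁵ × sin 48° = 1.08×10⁻⁴ s⁻¹
Pressure gradient: |∂P/∂n| = 400 Pa / 287000 m = 1.39×10⁻³ Pa/m
Geostrophic speed: V_g = |∂P/∂n|/(fρ) = 1.39×10⁻³/(1.08×10⁻⁴ × 1.07) = 12.0 m/s
Around a low, centrifugal force acts outward with Coriolis, so pressure-gradient force balances both:
(1/ρ)|∂P/∂n| = fV + V²/R  →  V² + fR·V − fR·V_g = 0
With fR = 1.08×10⁻⁴ × 1305×10³ m = 141 m/s:
V = [−fR + √((fR)² + 4 fR V_g)]/2 = [−141 + √(141² + 4×141×12)]/2 = 11.1 m/s
Subgeostrophic (V < V_g = 12 m/s), as expected around a low.
Converting: 11.1 m/s × 1.944 = 21.7 knots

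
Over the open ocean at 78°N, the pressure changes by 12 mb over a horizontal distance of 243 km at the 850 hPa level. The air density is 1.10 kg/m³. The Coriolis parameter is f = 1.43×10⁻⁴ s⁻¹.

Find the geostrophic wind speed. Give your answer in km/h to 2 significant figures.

Pressure gradient: |∂P/∂n| = 1200 Pa / 243000 m = 4.94×10⁻³ Pa/m
Geostrophic balance (pressure-gradient force = Coriolis force):
V_g = (1/(fρ)) |∂P/∂n| = 4.94×10⁻³ / (1.43×10⁻⁴ × 1.10) = 31.4 m/s
Converting: 31.4 m/s × 3.6 = 110 km/h

110 km/h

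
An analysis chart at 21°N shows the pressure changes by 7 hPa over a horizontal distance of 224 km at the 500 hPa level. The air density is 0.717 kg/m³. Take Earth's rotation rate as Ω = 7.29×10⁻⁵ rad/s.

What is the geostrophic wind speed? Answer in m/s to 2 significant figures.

83 m/s

Coriolis parameter at 21°N:
f = 2Ω sin φ = 2 × 7.29×10⁻⁵ × sin 21° = 5.23×10⁻⁵ s⁻¹
Pressure gradient: |∂P/∂n| = 700 Pa / 224000 m = 3.12×10⁻³ Pa/m
Geostrophic balance (pressure-gradient force = Coriolis force):
V_g = (1/(fρ)) |∂P/∂n| = 3.12×10⁻³ / (5.23×10⁻⁵ × 0.717) = 83.4 m/s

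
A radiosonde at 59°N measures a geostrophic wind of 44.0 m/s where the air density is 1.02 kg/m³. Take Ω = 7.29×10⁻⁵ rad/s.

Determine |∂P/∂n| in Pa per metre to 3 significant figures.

5.61×10⁻³ Pa/m

Coriolis parameter at 59°N:
f = 2Ω sin φ = 2 × 7.29×10⁻⁵ × sin 59° = 1.25×10⁻⁴ s⁻¹
Geostrophic balance rearranged: |∂P/∂n| = f ρ V_g
|∂P/∂n| = 1.25×10⁻⁴ × 1.02 × 44.0 = 5.61×10⁻³ Pa/m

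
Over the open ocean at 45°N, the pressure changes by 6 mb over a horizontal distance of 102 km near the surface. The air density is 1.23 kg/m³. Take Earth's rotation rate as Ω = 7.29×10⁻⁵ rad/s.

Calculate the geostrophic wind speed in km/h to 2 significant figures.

Coriolis parameter at 45°N:
f = 2Ω sin φ = 2 × 7.29×10⁻⁵ × sin 45° = 1.03×10⁻⁴ s⁻¹
Pressure gradient: |∂P/∂n| = 600 Pa / 102000 m = 5.88×10⁻³ Pa/m
Geostrophic balance (pressure-gradient force = Coriolis force):
V_g = (1/(fρ)) |∂P/∂n| = 5.88×10⁻³ / (1.03×10⁻⁴ × 1.23) = 46.4 m/s
Converting: 46.4 m/s × 3.6 = 170 km/h

170 km/h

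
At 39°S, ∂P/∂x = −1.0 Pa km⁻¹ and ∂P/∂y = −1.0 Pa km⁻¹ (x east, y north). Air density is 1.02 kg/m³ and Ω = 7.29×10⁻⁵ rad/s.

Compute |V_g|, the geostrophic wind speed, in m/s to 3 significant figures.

15.1 m/s

Coriolis parameter at 39°S:
f = 2Ω sin φ = 2 × 7.29×10⁻⁵ × sin 39° = 9.18×10⁻⁵ s⁻¹
In the Southern Hemisphere f is negative: f = −9.18×10⁻⁵ s⁻¹.
Component geostrophic relations (x east, y north):
u_g = −(1/(fρ)) ∂P/∂y,  v_g = (1/(fρ)) ∂P/∂x
u_g = −(−1.0×10⁻³)/(−9.18×10⁻⁵ × 1.02) = −10.7 m/s;  v_g = (−1.0×10⁻³)/(−9.18×10⁻⁵ × 1.02) = 10.7 m/s
|V_g| = √(u_g² + v_g²) = 15.1 m/s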